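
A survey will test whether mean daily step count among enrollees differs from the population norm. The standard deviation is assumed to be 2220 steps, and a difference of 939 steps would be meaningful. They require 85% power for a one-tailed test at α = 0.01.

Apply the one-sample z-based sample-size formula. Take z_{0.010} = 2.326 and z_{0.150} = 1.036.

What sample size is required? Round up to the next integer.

n = (z_α + z_β)² · σ² / δ²
  = (2.326 + 1.036)² · 2220² / 939²
  = 11.3030 · 4928400 / 881721
  = 63.18
Round up → n = 64.

n = 64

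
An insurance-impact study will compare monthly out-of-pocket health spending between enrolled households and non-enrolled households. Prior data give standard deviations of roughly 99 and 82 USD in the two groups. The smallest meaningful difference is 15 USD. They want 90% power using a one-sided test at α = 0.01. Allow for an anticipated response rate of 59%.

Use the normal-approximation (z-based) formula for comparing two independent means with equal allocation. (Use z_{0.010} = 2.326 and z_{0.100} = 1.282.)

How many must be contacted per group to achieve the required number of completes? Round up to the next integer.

n = 1621 per group

n = (z_α + z_β)² · (σ₁² + σ₂²) / δ²
  = (2.326 + 1.282)² · (99² + 82² = 16525) / 15²
  = 13.0177 · 16525 / 225
  = 956.08
Adjust for 59% response: 956.08 / 0.59 = 1620.47.
Round up → n = 1621 per group.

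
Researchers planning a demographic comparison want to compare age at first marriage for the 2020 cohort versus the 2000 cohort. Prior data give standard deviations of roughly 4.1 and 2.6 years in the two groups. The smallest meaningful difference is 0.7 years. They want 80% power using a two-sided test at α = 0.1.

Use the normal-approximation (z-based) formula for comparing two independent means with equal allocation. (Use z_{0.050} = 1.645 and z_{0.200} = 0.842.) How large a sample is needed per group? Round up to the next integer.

n = 298 per group

n = (z_{α/2} + z_β)² · (σ₁² + σ₂²) / δ²
  = (1.645 + 0.842)² · (4.1² + 2.6² = 23.57) / 0.7²
  = 6.1852 · 23.57 / 0.49
  = 297.52
Round up → n = 298 per group.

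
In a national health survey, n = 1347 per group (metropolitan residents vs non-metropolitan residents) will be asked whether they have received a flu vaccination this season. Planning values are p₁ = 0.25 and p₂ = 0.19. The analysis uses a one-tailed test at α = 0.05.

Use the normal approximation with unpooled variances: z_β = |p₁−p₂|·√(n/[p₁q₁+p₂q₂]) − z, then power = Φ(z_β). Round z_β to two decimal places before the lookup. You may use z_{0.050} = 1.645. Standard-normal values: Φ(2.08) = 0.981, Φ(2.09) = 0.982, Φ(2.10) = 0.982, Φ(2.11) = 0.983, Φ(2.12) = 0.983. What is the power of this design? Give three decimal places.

Power ≈ 0.983

z_β = |p₁−p₂|·√(n/[p₁q₁+p₂q₂]) − z_α
    = 0.06 · √(1347/0.3414) − 1.645
    = 0.06 · 62.8134 − 1.645
    = 3.7688 − 1.645 = 2.1238 → 2.12
Power = Φ(2.12) = 0.983.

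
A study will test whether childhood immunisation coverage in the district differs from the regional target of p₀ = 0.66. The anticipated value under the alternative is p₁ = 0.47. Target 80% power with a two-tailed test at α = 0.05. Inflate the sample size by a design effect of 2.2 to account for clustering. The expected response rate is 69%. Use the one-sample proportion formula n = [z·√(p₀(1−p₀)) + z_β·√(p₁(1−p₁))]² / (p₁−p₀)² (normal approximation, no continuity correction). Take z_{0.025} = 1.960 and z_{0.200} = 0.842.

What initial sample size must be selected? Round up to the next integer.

n = 161

n = [z_{α/2}·√(p₀q₀) + z_β·√(p₁q₁)]² / (p₁ − p₀)²
  = [1.960·√(0.66·0.34) + 0.842·√(0.47·0.53)]² / (-0.19)²
  = [1.960·0.4737 + 0.842·0.4991]² / 0.0361
  = [1.3487]² / 0.0361
  = 50.39
Design effect: 2.2 × 50.39 = 110.85.
Adjust for 69% response: 110.85 / 0.69 = 160.66.
Round up → n = 161.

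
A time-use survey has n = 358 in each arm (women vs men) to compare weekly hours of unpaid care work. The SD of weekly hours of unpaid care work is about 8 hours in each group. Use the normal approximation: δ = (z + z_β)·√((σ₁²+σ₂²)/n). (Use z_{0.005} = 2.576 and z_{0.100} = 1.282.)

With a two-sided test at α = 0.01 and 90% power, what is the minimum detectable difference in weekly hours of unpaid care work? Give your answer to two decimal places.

Minimum detectable difference ≈ 2.31 hours

δ = (z_{α/2} + z_β) · √((σ₁²+σ₂²)/n)
  = (2.576 + 1.282) · √(128/358)
  = 3.858 · √0.35754
  = 3.858 · 0.5979
  = 2.3069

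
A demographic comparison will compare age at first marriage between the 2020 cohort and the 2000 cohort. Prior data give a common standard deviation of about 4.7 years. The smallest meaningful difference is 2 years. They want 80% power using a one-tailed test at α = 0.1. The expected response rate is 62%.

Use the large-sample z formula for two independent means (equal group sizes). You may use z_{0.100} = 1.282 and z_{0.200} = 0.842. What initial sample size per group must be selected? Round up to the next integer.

n = (z_α + z_β)² · (σ₁² + σ₂²) / δ²
  = (1.282 + 0.842)² · (2·4.7² = 44.18) / 2²
  = 4.5114 · 44.18 / 4
  = 49.83
Adjust for 62% response: 49.83 / 0.62 = 80.37.
Round up → n = 81 per group.

n = 81 per group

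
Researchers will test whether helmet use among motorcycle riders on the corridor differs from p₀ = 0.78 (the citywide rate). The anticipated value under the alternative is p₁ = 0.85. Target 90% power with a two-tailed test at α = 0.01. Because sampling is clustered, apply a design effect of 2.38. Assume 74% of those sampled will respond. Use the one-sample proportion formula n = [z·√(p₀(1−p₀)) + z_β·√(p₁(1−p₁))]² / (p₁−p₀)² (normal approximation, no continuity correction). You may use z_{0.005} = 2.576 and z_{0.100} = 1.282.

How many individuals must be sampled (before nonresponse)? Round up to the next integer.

n = 1527

n = [z_{α/2}·√(p₀q₀) + z_β·√(p₁q₁)]² / (p₁ − p₀)²
  = [2.576·√(0.78·0.22) + 1.282·√(0.85·0.15)]² / (0.07)²
  = [2.576·0.4142 + 1.282·0.3571]² / 0.0049
  = [1.5249]² / 0.0049
  = 474.53
Design effect: 2.38 × 474.53 = 1129.39.
Adjust for 74% response: 1129.39 / 0.74 = 1526.20.
Round up → n = 1527.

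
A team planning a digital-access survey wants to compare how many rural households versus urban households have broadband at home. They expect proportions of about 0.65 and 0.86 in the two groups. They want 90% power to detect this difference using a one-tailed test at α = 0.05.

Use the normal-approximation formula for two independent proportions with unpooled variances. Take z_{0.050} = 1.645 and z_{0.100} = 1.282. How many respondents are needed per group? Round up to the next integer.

n = (z_α + z_β)² · [p₁(1−p₁) + p₂(1−p₂)] / (p₁ − p₂)²
  = (1.645 + 1.282)² · (0.65·0.35 + 0.86·0.14) / (-0.21)²
  = (2.927)² · (0.2275 + 0.1204) / 0.0441
  = 8.5673 · 0.3479 / 0.0441
  = 67.59
Round up → n = 68 per group.

n = 68 per group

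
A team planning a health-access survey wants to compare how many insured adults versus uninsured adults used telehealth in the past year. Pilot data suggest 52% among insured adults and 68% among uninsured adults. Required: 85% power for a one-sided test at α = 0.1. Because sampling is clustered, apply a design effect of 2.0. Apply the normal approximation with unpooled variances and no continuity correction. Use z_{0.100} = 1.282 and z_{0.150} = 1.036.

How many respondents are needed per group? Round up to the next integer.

n = 197 per group

n = (z_α + z_β)² · [p₁(1−p₁) + p₂(1−p₂)] / (p₁ − p₂)²
  = (1.282 + 1.036)² · (0.52·0.48 + 0.68·0.32) / (-0.16)²
  = (2.318)² · (0.2496 + 0.2176) / 0.0256
  = 5.3731 · 0.4672 / 0.0256
  = 98.06
Design effect: 2.0 × 98.06 = 196.12.
Round up → n = 197 per group.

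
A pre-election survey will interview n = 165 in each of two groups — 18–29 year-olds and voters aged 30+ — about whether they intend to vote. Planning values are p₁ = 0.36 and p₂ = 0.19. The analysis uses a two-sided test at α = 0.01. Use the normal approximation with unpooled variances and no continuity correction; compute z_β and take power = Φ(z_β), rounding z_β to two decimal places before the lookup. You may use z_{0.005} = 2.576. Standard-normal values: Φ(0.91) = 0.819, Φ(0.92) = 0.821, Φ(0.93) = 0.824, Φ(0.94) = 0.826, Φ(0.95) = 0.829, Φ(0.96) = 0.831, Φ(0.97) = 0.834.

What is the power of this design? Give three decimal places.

z_β = |p₁−p₂|·√(n/[p₁q₁+p₂q₂]) − z_{α/2}
    = 0.17 · √(165/0.3843) − 2.576
    = 0.17 · 20.7208 − 2.576
    = 3.5225 − 2.576 = 0.9465 → 0.95
Power = Φ(0.95) = 0.829.

Power ≈ 0.829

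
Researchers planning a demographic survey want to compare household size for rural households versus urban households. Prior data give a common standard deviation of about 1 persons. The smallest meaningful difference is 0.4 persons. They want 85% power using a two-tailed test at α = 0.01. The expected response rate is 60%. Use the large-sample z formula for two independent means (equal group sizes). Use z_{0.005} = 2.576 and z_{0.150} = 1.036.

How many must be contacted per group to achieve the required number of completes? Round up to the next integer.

n = 272 per group

n = (z_{α/2} + z_β)² · (σ₁² + σ₂²) / δ²
  = (2.576 + 1.036)² · (2·1² = 2) / 0.4²
  = 13.0465 · 2 / 0.16
  = 163.08
Adjust for 60% response: 163.08 / 0.60 = 271.80.
Round up → n = 272 per group.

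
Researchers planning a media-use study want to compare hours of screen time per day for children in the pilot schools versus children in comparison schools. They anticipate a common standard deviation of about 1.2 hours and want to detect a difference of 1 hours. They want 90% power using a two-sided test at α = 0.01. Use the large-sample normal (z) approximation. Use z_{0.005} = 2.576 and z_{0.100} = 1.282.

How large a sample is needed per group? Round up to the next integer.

n = (z_{α/2} + z_β)² · (σ₁² + σ₂²) / δ²
  = (2.576 + 1.282)² · (2·1.2² = 2.88) / 1²
  = 14.8842 · 2.88 / 1
  = 42.87
Round up → n = 43 per group.

n = 43 per group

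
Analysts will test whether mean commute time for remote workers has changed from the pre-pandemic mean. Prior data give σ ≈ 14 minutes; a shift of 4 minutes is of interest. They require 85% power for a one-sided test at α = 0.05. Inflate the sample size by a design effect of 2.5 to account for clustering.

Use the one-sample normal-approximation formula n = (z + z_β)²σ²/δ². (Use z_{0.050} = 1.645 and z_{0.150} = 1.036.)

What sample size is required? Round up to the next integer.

n = 221

n = (z_α + z_β)² · σ² / δ²
  = (1.645 + 1.036)² · 14² / 4²
  = 7.1878 · 196 / 16
  = 88.05
Design effect: 2.5 × 88.05 = 220.13.
Round up → n = 221.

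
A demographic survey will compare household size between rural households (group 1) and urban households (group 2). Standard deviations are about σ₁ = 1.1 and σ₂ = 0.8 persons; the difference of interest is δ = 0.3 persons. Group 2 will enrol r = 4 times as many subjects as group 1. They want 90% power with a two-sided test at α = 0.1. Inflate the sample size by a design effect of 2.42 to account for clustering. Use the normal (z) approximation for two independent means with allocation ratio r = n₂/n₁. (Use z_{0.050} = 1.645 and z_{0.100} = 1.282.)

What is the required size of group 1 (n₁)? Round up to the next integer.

n₁ = 316

n₁ = (z_{α/2} + z_β)² · (σ₁² + σ₂²/r) / δ²
   = (1.645 + 1.282)² · (1.1² + 0.8²/4) / 0.3²
   = 8.5673 · (1.21 + 0.16) / 0.09
   = 8.5673 · 1.37 / 0.09
   = 130.41
Design effect: 2.42 × 130.41 = 315.60.
Round up → n₁ = 316; n₂ = r·n₁ = 4 × 316 = 1264.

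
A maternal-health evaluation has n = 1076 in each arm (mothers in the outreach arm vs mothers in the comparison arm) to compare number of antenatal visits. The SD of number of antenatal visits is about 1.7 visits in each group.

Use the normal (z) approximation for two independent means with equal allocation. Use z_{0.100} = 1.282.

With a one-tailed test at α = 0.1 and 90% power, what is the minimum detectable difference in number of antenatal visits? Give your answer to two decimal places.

δ = (z_α + z_β) · √((σ₁²+σ₂²)/n)
  = (1.282 + 1.282) · √(5.78/1076)
  = 2.564 · √0.00537
  = 2.564 · 0.0733
  = 0.1879

Minimum detectable difference ≈ 0.19 visits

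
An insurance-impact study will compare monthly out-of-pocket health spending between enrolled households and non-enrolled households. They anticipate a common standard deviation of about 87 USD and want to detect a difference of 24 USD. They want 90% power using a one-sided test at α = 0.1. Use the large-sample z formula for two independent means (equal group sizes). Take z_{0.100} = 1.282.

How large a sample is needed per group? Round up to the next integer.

n = 173 per group

n = (z_α + z_β)² · (σ₁² + σ₂²) / δ²
  = (1.282 + 1.282)² · (2·87² = 15138) / 24²
  = 6.5741 · 15138 / 576
  = 172.78
Round up → n = 173 per group.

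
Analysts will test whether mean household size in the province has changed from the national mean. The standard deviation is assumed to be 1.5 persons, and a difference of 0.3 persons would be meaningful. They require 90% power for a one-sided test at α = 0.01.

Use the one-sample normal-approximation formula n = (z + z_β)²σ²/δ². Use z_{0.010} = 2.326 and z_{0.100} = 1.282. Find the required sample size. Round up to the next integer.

n = (z_α + z_β)² · σ² / δ²
  = (2.326 + 1.282)² · 1.5² / 0.3²
  = 13.0177 · 2.25 / 0.09
  = 325.44
Round up → n = 326.

n = 326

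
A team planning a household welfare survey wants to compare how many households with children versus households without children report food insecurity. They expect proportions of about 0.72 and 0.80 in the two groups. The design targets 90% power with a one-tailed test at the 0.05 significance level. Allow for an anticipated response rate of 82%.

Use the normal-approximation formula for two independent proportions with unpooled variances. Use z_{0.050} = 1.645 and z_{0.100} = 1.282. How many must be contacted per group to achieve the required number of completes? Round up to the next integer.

n = (z_α + z_β)² · [p₁(1−p₁) + p₂(1−p₂)] / (p₁ − p₂)²
  = (1.645 + 1.282)² · (0.72·0.28 + 0.80·0.20) / (-0.08)²
  = (2.927)² · (0.2016 + 0.1600) / 0.0064
  = 8.5673 · 0.3616 / 0.0064
  = 484.05
Adjust for 82% response: 484.05 / 0.82 = 590.31.
Round up → n = 591 per group.

n = 591 per group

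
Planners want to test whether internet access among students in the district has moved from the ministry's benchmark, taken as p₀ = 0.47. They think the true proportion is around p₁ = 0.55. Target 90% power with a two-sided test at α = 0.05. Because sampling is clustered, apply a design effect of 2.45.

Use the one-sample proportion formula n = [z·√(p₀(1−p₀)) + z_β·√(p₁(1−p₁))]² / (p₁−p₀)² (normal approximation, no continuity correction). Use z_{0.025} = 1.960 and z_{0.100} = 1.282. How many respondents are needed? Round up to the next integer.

n = [z_{α/2}·√(p₀q₀) + z_β·√(p₁q₁)]² / (p₁ − p₀)²
  = [1.960·√(0.47·0.53) + 1.282·√(0.55·0.45)]² / (0.08)²
  = [1.960·0.4991 + 1.282·0.4975]² / 0.0064
  = [1.6160]² / 0.0064
  = 408.05
Design effect: 2.45 × 408.05 = 999.72.
Round up → n = 1000.

n = 1000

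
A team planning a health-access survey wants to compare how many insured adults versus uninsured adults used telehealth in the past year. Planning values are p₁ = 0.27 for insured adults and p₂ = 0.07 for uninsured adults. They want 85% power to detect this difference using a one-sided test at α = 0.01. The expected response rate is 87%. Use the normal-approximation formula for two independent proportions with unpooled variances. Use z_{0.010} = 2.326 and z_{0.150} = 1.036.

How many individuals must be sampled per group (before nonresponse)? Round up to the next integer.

n = (z_α + z_β)² · [p₁(1−p₁) + p₂(1−p₂)] / (p₁ − p₂)²
  = (2.326 + 1.036)² · (0.27·0.73 + 0.07·0.93) / (0.20)²
  = (3.362)² · (0.1971 + 0.0651) / 0.0400
  = 11.3030 · 0.2622 / 0.0400
  = 74.09
Adjust for 87% response: 74.09 / 0.87 = 85.16.
Round up → n = 86 per group.

n = 86 per group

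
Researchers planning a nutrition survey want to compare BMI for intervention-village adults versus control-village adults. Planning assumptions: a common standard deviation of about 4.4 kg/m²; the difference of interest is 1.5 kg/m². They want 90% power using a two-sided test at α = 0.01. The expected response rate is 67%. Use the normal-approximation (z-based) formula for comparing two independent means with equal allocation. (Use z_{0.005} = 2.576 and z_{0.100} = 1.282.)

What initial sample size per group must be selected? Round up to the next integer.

n = (z_{α/2} + z_β)² · (σ₁² + σ₂²) / δ²
  = (2.576 + 1.282)² · (2·4.4² = 38.72) / 1.5²
  = 14.8842 · 38.72 / 2.25
  = 256.14
Adjust for 67% response: 256.14 / 0.67 = 382.30.
Round up → n = 383 per group.

n = 383 per group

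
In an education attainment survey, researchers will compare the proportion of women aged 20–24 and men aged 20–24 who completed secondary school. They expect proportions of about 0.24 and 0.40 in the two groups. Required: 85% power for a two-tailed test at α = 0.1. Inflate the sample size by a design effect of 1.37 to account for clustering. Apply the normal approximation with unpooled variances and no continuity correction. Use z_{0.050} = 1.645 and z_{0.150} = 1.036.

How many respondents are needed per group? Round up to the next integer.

n = 163 per group

n = (z_{α/2} + z_β)² · [p₁(1−p₁) + p₂(1−p₂)] / (p₁ − p₂)²
  = (1.645 + 1.036)² · (0.24·0.76 + 0.40·0.60) / (-0.16)²
  = (2.681)² · (0.1824 + 0.2400) / 0.0256
  = 7.1878 · 0.4224 / 0.0256
  = 118.60
Design effect: 1.37 × 118.60 = 162.48.
Round up → n = 163 per group.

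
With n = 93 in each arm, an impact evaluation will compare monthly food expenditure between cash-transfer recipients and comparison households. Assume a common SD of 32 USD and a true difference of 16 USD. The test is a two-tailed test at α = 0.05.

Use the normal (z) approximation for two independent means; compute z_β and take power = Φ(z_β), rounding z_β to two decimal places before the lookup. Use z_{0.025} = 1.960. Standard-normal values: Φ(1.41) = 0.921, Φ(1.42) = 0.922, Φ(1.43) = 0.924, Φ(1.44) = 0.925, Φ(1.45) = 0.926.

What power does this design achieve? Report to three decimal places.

z_β = δ·√(n/(σ₁²+σ₂²)) − z_{α/2}
    = 16 · √(93/2048) − 1.960
    = 16 · 0.21310 − 1.960
    = 3.4095 − 1.960 = 1.4495 → 1.45
Power = Φ(1.45) = 0.926.

Power ≈ 0.926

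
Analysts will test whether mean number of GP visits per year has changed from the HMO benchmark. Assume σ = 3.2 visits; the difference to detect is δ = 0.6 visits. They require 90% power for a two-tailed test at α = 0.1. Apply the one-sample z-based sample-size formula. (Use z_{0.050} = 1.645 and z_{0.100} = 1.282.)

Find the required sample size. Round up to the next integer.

n = (z_{α/2} + z_β)² · σ² / δ²
  = (1.645 + 1.282)² · 3.2² / 0.6²
  = 8.5673 · 10.24 / 0.36
  = 243.69
Round up → n = 244.

n = 244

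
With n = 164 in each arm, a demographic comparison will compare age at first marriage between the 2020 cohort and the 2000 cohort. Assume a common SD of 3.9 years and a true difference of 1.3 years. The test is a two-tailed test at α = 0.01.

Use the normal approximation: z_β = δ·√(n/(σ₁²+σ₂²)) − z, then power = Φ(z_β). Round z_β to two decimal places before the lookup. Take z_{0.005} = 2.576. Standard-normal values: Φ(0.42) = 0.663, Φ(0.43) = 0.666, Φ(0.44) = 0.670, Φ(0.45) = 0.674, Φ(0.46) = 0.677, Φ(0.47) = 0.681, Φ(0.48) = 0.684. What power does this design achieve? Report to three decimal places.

Power ≈ 0.670

z_β = δ·√(n/(σ₁²+σ₂²)) − z_{α/2}
    = 1.3 · √(164/30.42) − 2.576
    = 1.3 · 2.32189 − 2.576
    = 3.0185 − 2.576 = 0.4425 → 0.44
Power = Φ(0.44) = 0.670.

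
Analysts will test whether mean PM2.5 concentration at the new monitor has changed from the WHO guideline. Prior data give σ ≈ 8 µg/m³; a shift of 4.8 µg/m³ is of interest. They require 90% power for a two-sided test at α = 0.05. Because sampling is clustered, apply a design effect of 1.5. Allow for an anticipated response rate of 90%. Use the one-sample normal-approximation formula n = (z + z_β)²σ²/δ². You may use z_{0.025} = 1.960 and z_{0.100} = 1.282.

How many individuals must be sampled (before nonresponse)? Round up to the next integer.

n = (z_{α/2} + z_β)² · σ² / δ²
  = (1.960 + 1.282)² · 8² / 4.8²
  = 10.5106 · 64 / 23.04
  = 29.20
Design effect: 1.5 × 29.20 = 43.79.
Adjust for 90% response: 43.79 / 0.90 = 48.66.
Round up → n = 49.

n = 49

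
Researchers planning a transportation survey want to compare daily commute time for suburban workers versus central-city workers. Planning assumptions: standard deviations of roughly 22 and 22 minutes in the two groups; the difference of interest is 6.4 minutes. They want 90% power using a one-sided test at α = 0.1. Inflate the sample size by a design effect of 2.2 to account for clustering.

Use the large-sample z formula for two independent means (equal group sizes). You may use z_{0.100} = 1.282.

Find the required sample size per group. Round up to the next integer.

n = 342 per group

n = (z_α + z_β)² · (σ₁² + σ₂²) / δ²
  = (1.282 + 1.282)² · (22² + 22² = 968) / 6.4²
  = 6.5741 · 968 / 40.96
  = 155.36
Design effect: 2.2 × 155.36 = 341.80.
Round up → n = 342 per group.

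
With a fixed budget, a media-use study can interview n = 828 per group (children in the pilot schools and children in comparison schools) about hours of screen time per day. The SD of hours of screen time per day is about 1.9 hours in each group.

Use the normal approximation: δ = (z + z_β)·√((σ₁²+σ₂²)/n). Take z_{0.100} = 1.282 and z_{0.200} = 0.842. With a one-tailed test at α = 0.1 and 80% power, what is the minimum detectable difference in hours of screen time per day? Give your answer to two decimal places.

Minimum detectable difference ≈ 0.20 hours

δ = (z_α + z_β) · √((σ₁²+σ₂²)/n)
  = (1.282 + 0.842) · √(7.22/828)
  = 2.124 · √0.00872
  = 2.124 · 0.0934
  = 0.1983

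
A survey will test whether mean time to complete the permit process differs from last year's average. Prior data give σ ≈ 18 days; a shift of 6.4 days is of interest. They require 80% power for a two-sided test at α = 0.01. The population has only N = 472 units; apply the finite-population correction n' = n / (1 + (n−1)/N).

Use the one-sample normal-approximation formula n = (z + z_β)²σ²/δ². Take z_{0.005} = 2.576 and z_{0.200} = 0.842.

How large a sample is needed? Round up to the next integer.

n = (z_{α/2} + z_β)² · σ² / δ²
  = (2.576 + 0.842)² · 18² / 6.4²
  = 11.6827 · 324 / 40.96
  = 92.41
Finite-population correction (N = 472): 92.41 / (1 + (92.41 − 1)/472) = 77.42.
Round up → n = 78.

n = 78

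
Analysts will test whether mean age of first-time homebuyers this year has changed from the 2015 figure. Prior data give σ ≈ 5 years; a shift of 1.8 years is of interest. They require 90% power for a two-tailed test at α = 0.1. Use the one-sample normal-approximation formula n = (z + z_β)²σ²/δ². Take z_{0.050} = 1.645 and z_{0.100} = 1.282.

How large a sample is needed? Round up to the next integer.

n = 67

n = (z_{α/2} + z_β)² · σ² / δ²
  = (1.645 + 1.282)² · 5² / 1.8²
  = 8.5673 · 25 / 3.24
  = 66.11
Round up → n = 67.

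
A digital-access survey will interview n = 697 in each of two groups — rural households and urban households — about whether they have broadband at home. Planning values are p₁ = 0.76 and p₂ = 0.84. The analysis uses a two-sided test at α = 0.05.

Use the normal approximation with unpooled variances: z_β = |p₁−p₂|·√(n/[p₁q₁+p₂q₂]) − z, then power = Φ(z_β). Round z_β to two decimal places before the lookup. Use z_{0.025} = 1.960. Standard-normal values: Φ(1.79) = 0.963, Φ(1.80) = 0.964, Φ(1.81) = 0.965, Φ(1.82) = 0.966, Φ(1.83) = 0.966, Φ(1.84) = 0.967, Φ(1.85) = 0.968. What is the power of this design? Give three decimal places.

z_β = |p₁−p₂|·√(n/[p₁q₁+p₂q₂]) − z_{α/2}
    = 0.08 · √(697/0.3168) − 1.960
    = 0.08 · 46.9055 − 1.960
    = 3.7524 − 1.960 = 1.7924 → 1.79
Power = Φ(1.79) = 0.963.

Power ≈ 0.963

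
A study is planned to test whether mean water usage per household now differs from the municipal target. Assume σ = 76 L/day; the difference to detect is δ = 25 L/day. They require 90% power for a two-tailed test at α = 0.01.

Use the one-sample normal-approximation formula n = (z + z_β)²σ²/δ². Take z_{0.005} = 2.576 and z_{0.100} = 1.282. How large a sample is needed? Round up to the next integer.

n = 138

n = (z_{α/2} + z_β)² · σ² / δ²
  = (2.576 + 1.282)² · 76² / 25²
  = 14.8842 · 5776 / 625
  = 137.55
Round up → n = 138.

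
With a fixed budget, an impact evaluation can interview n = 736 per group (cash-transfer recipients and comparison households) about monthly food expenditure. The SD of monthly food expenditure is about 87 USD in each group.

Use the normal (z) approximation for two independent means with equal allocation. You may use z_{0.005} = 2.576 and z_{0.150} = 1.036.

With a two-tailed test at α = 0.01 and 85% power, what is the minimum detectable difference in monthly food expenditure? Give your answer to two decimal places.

Minimum detectable difference ≈ 16.38 USD

δ = (z_{α/2} + z_β) · √((σ₁²+σ₂²)/n)
  = (2.576 + 1.036) · √(15138/736)
  = 3.612 · √20.5679
  = 3.612 · 4.5352
  = 16.3811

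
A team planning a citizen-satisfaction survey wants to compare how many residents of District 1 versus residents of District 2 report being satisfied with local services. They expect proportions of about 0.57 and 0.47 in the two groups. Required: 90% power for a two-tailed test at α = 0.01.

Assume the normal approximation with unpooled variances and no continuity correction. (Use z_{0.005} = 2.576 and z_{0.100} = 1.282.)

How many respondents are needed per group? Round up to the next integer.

n = (z_{α/2} + z_β)² · [p₁(1−p₁) + p₂(1−p₂)] / (p₁ − p₂)²
  = (2.576 + 1.282)² · (0.57·0.43 + 0.47·0.53) / (0.10)²
  = (3.858)² · (0.2451 + 0.2491) / 0.0100
  = 14.8842 · 0.4942 / 0.0100
  = 735.58
Round up → n = 736 per group.

n = 736 per group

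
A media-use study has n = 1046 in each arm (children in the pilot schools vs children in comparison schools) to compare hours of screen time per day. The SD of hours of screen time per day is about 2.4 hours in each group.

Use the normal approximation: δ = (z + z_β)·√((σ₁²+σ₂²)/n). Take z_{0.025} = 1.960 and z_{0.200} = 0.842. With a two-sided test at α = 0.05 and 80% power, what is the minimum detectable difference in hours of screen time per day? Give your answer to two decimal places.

δ = (z_{α/2} + z_β) · √((σ₁²+σ₂²)/n)
  = (1.960 + 0.842) · √(11.52/1046)
  = 2.802 · √0.01101
  = 2.802 · 0.1049
  = 0.2941

Minimum detectable difference ≈ 0.29 hours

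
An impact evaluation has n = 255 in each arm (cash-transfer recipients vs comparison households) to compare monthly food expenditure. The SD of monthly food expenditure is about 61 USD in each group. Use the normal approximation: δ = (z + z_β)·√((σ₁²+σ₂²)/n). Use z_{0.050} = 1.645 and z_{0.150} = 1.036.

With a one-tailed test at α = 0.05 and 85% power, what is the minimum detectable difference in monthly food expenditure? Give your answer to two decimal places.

δ = (z_α + z_β) · √((σ₁²+σ₂²)/n)
  = (1.645 + 1.036) · √(7442/255)
  = 2.681 · √29.1843
  = 2.681 · 5.4023
  = 14.4834

Minimum detectable difference ≈ 14.48 USD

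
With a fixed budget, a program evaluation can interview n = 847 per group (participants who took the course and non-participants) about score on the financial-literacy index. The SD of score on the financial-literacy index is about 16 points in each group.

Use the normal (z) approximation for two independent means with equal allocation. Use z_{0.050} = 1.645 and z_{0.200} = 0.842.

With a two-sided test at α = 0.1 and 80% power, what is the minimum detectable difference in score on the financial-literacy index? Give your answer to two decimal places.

Minimum detectable difference ≈ 1.93 points

δ = (z_{α/2} + z_β) · √((σ₁²+σ₂²)/n)
  = (1.645 + 0.842) · √(512/847)
  = 2.487 · √0.60449
  = 2.487 · 0.7775
  = 1.9336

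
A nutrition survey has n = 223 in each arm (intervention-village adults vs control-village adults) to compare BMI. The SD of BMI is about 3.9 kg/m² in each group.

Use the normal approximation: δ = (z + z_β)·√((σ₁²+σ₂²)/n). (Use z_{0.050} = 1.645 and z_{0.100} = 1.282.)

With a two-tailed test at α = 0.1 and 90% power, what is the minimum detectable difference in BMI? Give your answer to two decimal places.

Minimum detectable difference ≈ 1.08 kg/m²

δ = (z_{α/2} + z_β) · √((σ₁²+σ₂²)/n)
  = (1.645 + 1.282) · √(30.42/223)
  = 2.927 · √0.13641
  = 2.927 · 0.3693
  = 1.0811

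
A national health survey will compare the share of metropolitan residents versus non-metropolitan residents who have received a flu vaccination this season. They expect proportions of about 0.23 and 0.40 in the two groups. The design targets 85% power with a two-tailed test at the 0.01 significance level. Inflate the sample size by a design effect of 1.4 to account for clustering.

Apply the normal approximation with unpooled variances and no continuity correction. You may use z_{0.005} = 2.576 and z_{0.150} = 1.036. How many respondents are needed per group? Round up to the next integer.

n = (z_{α/2} + z_β)² · [p₁(1−p₁) + p₂(1−p₂)] / (p₁ − p₂)²
  = (2.576 + 1.036)² · (0.23·0.77 + 0.40·0.60) / (-0.17)²
  = (3.612)² · (0.1771 + 0.2400) / 0.0289
  = 13.0465 · 0.4171 / 0.0289
  = 188.29
Design effect: 1.4 × 188.29 = 263.61.
Round up → n = 264 per group.

n = 264 per group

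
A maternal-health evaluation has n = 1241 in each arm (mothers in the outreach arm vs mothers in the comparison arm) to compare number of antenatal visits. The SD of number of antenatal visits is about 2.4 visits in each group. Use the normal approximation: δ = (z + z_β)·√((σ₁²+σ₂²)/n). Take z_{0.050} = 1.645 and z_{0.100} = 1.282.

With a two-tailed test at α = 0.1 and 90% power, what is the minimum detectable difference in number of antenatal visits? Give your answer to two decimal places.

Minimum detectable difference ≈ 0.28 visits

δ = (z_{α/2} + z_β) · √((σ₁²+σ₂²)/n)
  = (1.645 + 1.282) · √(11.52/1241)
  = 2.927 · √0.00928
  = 2.927 · 0.0963
  = 0.2820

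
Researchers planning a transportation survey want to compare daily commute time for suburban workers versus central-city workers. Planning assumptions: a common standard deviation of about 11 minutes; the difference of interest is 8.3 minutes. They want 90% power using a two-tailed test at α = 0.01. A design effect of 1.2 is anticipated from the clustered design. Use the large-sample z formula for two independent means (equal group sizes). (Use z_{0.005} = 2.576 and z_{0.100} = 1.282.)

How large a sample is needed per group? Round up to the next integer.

n = (z_{α/2} + z_β)² · (σ₁² + σ₂²) / δ²
  = (2.576 + 1.282)² · (2·11² = 242) / 8.3²
  = 14.8842 · 242 / 68.89
  = 52.29
Design effect: 1.2 × 52.29 = 62.74.
Round up → n = 63 per group.

n = 63 per group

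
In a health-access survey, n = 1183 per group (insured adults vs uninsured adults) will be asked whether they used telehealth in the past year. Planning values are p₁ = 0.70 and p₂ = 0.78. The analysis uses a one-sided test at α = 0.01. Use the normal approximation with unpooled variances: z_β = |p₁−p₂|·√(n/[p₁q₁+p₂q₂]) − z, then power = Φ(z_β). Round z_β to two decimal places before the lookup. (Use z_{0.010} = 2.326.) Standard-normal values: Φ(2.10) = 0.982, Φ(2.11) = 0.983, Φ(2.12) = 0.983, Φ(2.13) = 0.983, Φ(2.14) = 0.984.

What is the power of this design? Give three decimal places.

z_β = |p₁−p₂|·√(n/[p₁q₁+p₂q₂]) − z_α
    = 0.08 · √(1183/0.3816) − 2.326
    = 0.08 · 55.6786 − 2.326
    = 4.4543 − 2.326 = 2.1283 → 2.13
Power = Φ(2.13) = 0.983.

Power ≈ 0.983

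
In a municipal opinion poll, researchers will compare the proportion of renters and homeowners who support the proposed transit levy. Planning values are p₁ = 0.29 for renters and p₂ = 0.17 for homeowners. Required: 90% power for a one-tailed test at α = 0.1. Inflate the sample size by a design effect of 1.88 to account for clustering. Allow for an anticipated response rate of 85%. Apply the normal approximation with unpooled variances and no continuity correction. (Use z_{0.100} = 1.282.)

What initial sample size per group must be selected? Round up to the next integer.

n = 351 per group

n = (z_α + z_β)² · [p₁(1−p₁) + p₂(1−p₂)] / (p₁ − p₂)²
  = (1.282 + 1.282)² · (0.29·0.71 + 0.17·0.83) / (0.12)²
  = (2.564)² · (0.2059 + 0.1411) / 0.0144
  = 6.5741 · 0.3470 / 0.0144
  = 158.42
Design effect: 1.88 × 158.42 = 297.82.
Adjust for 85% response: 297.82 / 0.85 = 350.38.
Round up → n = 351 per group.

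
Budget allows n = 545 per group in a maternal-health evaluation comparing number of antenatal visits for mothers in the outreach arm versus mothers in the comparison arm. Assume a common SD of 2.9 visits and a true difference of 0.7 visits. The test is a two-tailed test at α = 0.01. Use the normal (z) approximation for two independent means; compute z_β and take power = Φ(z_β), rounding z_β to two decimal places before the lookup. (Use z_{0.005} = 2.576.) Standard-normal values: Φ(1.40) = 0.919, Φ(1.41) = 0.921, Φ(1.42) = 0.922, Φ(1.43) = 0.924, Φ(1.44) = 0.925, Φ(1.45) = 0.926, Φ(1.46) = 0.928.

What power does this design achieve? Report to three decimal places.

Power ≈ 0.921

z_β = δ·√(n/(σ₁²+σ₂²)) − z_{α/2}
    = 0.7 · √(545/16.82) − 2.576
    = 0.7 · 5.69227 − 2.576
    = 3.9846 − 2.576 = 1.4086 → 1.41
Power = Φ(1.41) = 0.921.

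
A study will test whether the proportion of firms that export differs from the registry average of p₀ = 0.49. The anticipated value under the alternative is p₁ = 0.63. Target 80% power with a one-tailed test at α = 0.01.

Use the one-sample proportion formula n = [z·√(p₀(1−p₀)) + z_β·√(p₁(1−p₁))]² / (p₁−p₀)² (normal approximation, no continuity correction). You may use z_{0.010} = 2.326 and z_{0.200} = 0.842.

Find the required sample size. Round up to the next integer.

n = 126

n = [z_α·√(p₀q₀) + z_β·√(p₁q₁)]² / (p₁ − p₀)²
  = [2.326·√(0.49·0.51) + 0.842·√(0.63·0.37)]² / (0.14)²
  = [2.326·0.4999 + 0.842·0.4828]² / 0.0196
  = [1.5693]² / 0.0196
  = 125.65
Round up → n = 126.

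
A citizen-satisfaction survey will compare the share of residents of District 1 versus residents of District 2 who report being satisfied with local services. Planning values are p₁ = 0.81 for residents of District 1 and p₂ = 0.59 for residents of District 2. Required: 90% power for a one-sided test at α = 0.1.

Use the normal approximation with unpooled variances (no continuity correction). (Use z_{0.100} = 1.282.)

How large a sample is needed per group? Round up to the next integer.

n = (z_α + z_β)² · [p₁(1−p₁) + p₂(1−p₂)] / (p₁ − p₂)²
  = (1.282 + 1.282)² · (0.81·0.19 + 0.59·0.41) / (0.22)²
  = (2.564)² · (0.1539 + 0.2419) / 0.0484
  = 6.5741 · 0.3958 / 0.0484
  = 53.76
Round up → n = 54 per group.

n = 54 per group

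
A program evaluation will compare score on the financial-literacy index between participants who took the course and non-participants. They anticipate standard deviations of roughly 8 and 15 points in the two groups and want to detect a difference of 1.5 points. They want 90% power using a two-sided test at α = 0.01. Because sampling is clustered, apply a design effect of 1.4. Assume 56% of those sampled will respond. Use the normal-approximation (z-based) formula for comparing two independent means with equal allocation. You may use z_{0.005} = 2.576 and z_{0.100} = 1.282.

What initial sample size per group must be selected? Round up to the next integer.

n = 4780 per group

n = (z_{α/2} + z_β)² · (σ₁² + σ₂²) / δ²
  = (2.576 + 1.282)² · (8² + 15² = 289) / 1.5²
  = 14.8842 · 289 / 2.25
  = 1911.79
Design effect: 1.4 × 1911.79 = 2676.50.
Adjust for 56% response: 2676.50 / 0.56 = 4779.47.
Round up → n = 4780 per group.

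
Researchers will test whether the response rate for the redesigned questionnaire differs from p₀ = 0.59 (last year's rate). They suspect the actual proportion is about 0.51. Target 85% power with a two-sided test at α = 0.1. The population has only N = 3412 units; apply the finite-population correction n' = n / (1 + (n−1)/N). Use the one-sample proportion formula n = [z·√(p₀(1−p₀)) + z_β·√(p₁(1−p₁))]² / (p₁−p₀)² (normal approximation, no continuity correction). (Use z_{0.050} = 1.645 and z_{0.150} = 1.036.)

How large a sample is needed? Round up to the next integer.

n = [z_{α/2}·√(p₀q₀) + z_β·√(p₁q₁)]² / (p₁ − p₀)²
  = [1.645·√(0.59·0.41) + 1.036·√(0.51·0.49)]² / (-0.08)²
  = [1.645·0.4918 + 1.036·0.4999]² / 0.0064
  = [1.3270]² / 0.0064
  = 275.13
Finite-population correction (N = 3412): 275.13 / (1 + (275.13 − 1)/3412) = 254.67.
Round up → n = 255.

n = 255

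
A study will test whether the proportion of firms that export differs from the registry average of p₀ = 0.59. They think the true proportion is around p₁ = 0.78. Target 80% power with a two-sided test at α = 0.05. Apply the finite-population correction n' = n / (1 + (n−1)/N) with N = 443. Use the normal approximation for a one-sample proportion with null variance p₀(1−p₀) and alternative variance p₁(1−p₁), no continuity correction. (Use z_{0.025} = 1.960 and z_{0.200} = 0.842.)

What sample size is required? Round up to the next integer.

n = [z_{α/2}·√(p₀q₀) + z_β·√(p₁q₁)]² / (p₁ − p₀)²
  = [1.960·√(0.59·0.41) + 0.842·√(0.78·0.22)]² / (0.19)²
  = [1.960·0.4918 + 0.842·0.4142]² / 0.0361
  = [1.3128]² / 0.0361
  = 47.74
Finite-population correction (N = 443): 47.74 / (1 + (47.74 − 1)/443) = 43.18.
Round up → n = 44.

n = 44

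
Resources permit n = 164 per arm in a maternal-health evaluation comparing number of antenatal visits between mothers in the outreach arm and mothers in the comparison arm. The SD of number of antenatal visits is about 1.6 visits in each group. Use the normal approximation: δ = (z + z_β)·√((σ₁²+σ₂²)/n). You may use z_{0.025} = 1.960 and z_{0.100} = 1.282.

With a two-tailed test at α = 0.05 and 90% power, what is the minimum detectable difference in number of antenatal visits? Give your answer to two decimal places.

Minimum detectable difference ≈ 0.57 visits

δ = (z_{α/2} + z_β) · √((σ₁²+σ₂²)/n)
  = (1.960 + 1.282) · √(5.12/164)
  = 3.242 · √0.03122
  = 3.242 · 0.1767
  = 0.5728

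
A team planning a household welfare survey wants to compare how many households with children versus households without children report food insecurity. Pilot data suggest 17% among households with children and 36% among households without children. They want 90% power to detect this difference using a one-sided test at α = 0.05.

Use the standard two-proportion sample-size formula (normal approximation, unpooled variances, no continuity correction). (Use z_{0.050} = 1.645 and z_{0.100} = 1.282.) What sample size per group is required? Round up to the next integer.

n = (z_α + z_β)² · [p₁(1−p₁) + p₂(1−p₂)] / (p₁ − p₂)²
  = (1.645 + 1.282)² · (0.17·0.83 + 0.36·0.64) / (-0.19)²
  = (2.927)² · (0.1411 + 0.2304) / 0.0361
  = 8.5673 · 0.3715 / 0.0361
  = 88.17
Round up → n = 89 per group.

n = 89 per group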